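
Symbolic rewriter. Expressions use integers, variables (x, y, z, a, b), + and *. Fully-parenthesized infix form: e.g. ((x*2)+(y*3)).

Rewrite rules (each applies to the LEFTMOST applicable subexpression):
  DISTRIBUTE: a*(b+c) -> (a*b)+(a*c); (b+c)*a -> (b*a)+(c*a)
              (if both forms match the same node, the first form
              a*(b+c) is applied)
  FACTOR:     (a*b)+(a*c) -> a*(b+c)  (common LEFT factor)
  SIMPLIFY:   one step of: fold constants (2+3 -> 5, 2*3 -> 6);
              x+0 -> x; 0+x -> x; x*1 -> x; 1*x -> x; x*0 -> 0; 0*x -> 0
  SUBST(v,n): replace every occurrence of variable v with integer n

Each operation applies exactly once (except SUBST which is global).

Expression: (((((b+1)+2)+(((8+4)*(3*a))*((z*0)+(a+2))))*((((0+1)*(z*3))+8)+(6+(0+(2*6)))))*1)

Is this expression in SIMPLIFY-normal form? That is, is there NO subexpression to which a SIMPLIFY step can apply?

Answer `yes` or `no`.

Answer: no

Derivation:
Expression: (((((b+1)+2)+(((8+4)*(3*a))*((z*0)+(a+2))))*((((0+1)*(z*3))+8)+(6+(0+(2*6)))))*1)
Scanning for simplifiable subexpressions (pre-order)...
  at root: (((((b+1)+2)+(((8+4)*(3*a))*((z*0)+(a+2))))*((((0+1)*(z*3))+8)+(6+(0+(2*6)))))*1) (SIMPLIFIABLE)
  at L: ((((b+1)+2)+(((8+4)*(3*a))*((z*0)+(a+2))))*((((0+1)*(z*3))+8)+(6+(0+(2*6))))) (not simplifiable)
  at LL: (((b+1)+2)+(((8+4)*(3*a))*((z*0)+(a+2)))) (not simplifiable)
  at LLL: ((b+1)+2) (not simplifiable)
  at LLLL: (b+1) (not simplifiable)
  at LLR: (((8+4)*(3*a))*((z*0)+(a+2))) (not simplifiable)
  at LLRL: ((8+4)*(3*a)) (not simplifiable)
  at LLRLL: (8+4) (SIMPLIFIABLE)
  at LLRLR: (3*a) (not simplifiable)
  at LLRR: ((z*0)+(a+2)) (not simplifiable)
  at LLRRL: (z*0) (SIMPLIFIABLE)
  at LLRRR: (a+2) (not simplifiable)
  at LR: ((((0+1)*(z*3))+8)+(6+(0+(2*6)))) (not simplifiable)
  at LRL: (((0+1)*(z*3))+8) (not simplifiable)
  at LRLL: ((0+1)*(z*3)) (not simplifiable)
  at LRLLL: (0+1) (SIMPLIFIABLE)
  at LRLLR: (z*3) (not simplifiable)
  at LRR: (6+(0+(2*6))) (not simplifiable)
  at LRRR: (0+(2*6)) (SIMPLIFIABLE)
  at LRRRR: (2*6) (SIMPLIFIABLE)
Found simplifiable subexpr at path root: (((((b+1)+2)+(((8+4)*(3*a))*((z*0)+(a+2))))*((((0+1)*(z*3))+8)+(6+(0+(2*6)))))*1)
One SIMPLIFY step would give: ((((b+1)+2)+(((8+4)*(3*a))*((z*0)+(a+2))))*((((0+1)*(z*3))+8)+(6+(0+(2*6)))))
-> NOT in normal form.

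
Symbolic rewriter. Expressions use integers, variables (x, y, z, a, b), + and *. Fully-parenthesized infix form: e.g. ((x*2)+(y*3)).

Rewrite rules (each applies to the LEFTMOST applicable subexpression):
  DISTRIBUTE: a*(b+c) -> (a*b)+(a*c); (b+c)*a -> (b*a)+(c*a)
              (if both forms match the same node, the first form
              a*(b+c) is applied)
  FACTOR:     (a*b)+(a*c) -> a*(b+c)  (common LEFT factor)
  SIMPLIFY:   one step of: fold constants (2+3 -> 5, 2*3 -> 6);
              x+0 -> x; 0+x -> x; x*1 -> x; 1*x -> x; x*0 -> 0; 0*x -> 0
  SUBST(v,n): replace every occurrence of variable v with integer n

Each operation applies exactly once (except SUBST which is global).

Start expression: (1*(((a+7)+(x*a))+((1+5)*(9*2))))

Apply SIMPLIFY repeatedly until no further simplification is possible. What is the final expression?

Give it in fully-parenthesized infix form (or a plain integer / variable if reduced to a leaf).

Start: (1*(((a+7)+(x*a))+((1+5)*(9*2))))
Step 1: at root: (1*(((a+7)+(x*a))+((1+5)*(9*2)))) -> (((a+7)+(x*a))+((1+5)*(9*2))); overall: (1*(((a+7)+(x*a))+((1+5)*(9*2)))) -> (((a+7)+(x*a))+((1+5)*(9*2)))
Step 2: at RL: (1+5) -> 6; overall: (((a+7)+(x*a))+((1+5)*(9*2))) -> (((a+7)+(x*a))+(6*(9*2)))
Step 3: at RR: (9*2) -> 18; overall: (((a+7)+(x*a))+(6*(9*2))) -> (((a+7)+(x*a))+(6*18))
Step 4: at R: (6*18) -> 108; overall: (((a+7)+(x*a))+(6*18)) -> (((a+7)+(x*a))+108)
Fixed point: (((a+7)+(x*a))+108)

Answer: (((a+7)+(x*a))+108)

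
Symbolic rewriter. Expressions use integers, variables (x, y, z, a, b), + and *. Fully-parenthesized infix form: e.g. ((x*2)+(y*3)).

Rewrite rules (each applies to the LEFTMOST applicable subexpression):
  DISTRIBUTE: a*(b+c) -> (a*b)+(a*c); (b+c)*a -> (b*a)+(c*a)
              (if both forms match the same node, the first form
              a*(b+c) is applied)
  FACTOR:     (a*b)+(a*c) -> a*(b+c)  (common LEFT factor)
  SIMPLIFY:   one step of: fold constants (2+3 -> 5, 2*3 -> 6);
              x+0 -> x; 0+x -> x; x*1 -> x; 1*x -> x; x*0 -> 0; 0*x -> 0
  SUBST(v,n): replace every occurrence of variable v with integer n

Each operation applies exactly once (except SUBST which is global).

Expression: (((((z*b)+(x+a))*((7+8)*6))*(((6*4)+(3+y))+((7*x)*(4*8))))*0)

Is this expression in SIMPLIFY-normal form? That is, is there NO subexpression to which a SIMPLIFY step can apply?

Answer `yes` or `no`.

Answer: no

Derivation:
Expression: (((((z*b)+(x+a))*((7+8)*6))*(((6*4)+(3+y))+((7*x)*(4*8))))*0)
Scanning for simplifiable subexpressions (pre-order)...
  at root: (((((z*b)+(x+a))*((7+8)*6))*(((6*4)+(3+y))+((7*x)*(4*8))))*0) (SIMPLIFIABLE)
  at L: ((((z*b)+(x+a))*((7+8)*6))*(((6*4)+(3+y))+((7*x)*(4*8)))) (not simplifiable)
  at LL: (((z*b)+(x+a))*((7+8)*6)) (not simplifiable)
  at LLL: ((z*b)+(x+a)) (not simplifiable)
  at LLLL: (z*b) (not simplifiable)
  at LLLR: (x+a) (not simplifiable)
  at LLR: ((7+8)*6) (not simplifiable)
  at LLRL: (7+8) (SIMPLIFIABLE)
  at LR: (((6*4)+(3+y))+((7*x)*(4*8))) (not simplifiable)
  at LRL: ((6*4)+(3+y)) (not simplifiable)
  at LRLL: (6*4) (SIMPLIFIABLE)
  at LRLR: (3+y) (not simplifiable)
  at LRR: ((7*x)*(4*8)) (not simplifiable)
  at LRRL: (7*x) (not simplifiable)
  at LRRR: (4*8) (SIMPLIFIABLE)
Found simplifiable subexpr at path root: (((((z*b)+(x+a))*((7+8)*6))*(((6*4)+(3+y))+((7*x)*(4*8))))*0)
One SIMPLIFY step would give: 0
-> NOT in normal form.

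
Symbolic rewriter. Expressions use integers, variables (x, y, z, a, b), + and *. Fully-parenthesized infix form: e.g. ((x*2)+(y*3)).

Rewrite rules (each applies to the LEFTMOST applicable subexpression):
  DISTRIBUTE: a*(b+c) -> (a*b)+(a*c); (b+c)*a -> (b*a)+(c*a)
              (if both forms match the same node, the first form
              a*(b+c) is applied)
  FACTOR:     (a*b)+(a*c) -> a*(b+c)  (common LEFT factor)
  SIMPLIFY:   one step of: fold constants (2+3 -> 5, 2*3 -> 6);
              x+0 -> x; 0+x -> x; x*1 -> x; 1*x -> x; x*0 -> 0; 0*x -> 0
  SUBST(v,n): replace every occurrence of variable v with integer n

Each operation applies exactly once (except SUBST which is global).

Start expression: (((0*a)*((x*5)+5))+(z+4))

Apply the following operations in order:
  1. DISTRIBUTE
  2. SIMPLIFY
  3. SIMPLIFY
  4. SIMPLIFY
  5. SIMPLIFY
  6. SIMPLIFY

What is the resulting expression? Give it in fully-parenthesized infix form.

Answer: (0+(z+4))

Derivation:
Start: (((0*a)*((x*5)+5))+(z+4))
Apply DISTRIBUTE at L (target: ((0*a)*((x*5)+5))): (((0*a)*((x*5)+5))+(z+4)) -> ((((0*a)*(x*5))+((0*a)*5))+(z+4))
Apply SIMPLIFY at LLL (target: (0*a)): ((((0*a)*(x*5))+((0*a)*5))+(z+4)) -> (((0*(x*5))+((0*a)*5))+(z+4))
Apply SIMPLIFY at LL (target: (0*(x*5))): (((0*(x*5))+((0*a)*5))+(z+4)) -> ((0+((0*a)*5))+(z+4))
Apply SIMPLIFY at L (target: (0+((0*a)*5))): ((0+((0*a)*5))+(z+4)) -> (((0*a)*5)+(z+4))
Apply SIMPLIFY at LL (target: (0*a)): (((0*a)*5)+(z+4)) -> ((0*5)+(z+4))
Apply SIMPLIFY at L (target: (0*5)): ((0*5)+(z+4)) -> (0+(z+4))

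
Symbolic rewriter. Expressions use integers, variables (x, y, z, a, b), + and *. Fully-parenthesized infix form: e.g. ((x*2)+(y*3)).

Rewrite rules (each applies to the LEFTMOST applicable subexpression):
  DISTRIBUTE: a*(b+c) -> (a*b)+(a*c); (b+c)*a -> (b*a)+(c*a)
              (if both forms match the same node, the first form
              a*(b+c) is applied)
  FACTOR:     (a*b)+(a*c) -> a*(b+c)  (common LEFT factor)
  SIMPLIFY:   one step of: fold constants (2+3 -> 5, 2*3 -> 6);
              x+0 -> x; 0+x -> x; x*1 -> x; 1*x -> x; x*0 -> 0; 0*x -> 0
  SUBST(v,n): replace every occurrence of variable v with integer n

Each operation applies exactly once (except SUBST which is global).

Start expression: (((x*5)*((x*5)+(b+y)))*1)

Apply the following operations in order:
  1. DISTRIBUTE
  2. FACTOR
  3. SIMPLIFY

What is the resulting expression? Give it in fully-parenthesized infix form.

Start: (((x*5)*((x*5)+(b+y)))*1)
Apply DISTRIBUTE at L (target: ((x*5)*((x*5)+(b+y)))): (((x*5)*((x*5)+(b+y)))*1) -> ((((x*5)*(x*5))+((x*5)*(b+y)))*1)
Apply FACTOR at L (target: (((x*5)*(x*5))+((x*5)*(b+y)))): ((((x*5)*(x*5))+((x*5)*(b+y)))*1) -> (((x*5)*((x*5)+(b+y)))*1)
Apply SIMPLIFY at root (target: (((x*5)*((x*5)+(b+y)))*1)): (((x*5)*((x*5)+(b+y)))*1) -> ((x*5)*((x*5)+(b+y)))

Answer: ((x*5)*((x*5)+(b+y)))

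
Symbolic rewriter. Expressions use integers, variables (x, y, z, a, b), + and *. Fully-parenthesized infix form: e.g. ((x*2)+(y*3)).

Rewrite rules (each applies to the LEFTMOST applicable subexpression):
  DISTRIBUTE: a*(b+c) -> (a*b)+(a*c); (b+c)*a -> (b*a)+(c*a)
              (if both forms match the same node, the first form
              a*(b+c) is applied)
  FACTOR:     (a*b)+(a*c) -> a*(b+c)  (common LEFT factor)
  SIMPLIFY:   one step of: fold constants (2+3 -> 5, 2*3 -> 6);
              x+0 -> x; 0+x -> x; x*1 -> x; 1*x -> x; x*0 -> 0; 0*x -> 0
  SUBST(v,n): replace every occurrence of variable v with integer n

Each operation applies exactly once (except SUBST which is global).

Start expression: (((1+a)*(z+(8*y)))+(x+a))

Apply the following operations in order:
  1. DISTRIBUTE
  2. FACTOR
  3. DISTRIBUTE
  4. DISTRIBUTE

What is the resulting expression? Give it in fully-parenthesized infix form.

Start: (((1+a)*(z+(8*y)))+(x+a))
Apply DISTRIBUTE at L (target: ((1+a)*(z+(8*y)))): (((1+a)*(z+(8*y)))+(x+a)) -> ((((1+a)*z)+((1+a)*(8*y)))+(x+a))
Apply FACTOR at L (target: (((1+a)*z)+((1+a)*(8*y)))): ((((1+a)*z)+((1+a)*(8*y)))+(x+a)) -> (((1+a)*(z+(8*y)))+(x+a))
Apply DISTRIBUTE at L (target: ((1+a)*(z+(8*y)))): (((1+a)*(z+(8*y)))+(x+a)) -> ((((1+a)*z)+((1+a)*(8*y)))+(x+a))
Apply DISTRIBUTE at LL (target: ((1+a)*z)): ((((1+a)*z)+((1+a)*(8*y)))+(x+a)) -> ((((1*z)+(a*z))+((1+a)*(8*y)))+(x+a))

Answer: ((((1*z)+(a*z))+((1+a)*(8*y)))+(x+a))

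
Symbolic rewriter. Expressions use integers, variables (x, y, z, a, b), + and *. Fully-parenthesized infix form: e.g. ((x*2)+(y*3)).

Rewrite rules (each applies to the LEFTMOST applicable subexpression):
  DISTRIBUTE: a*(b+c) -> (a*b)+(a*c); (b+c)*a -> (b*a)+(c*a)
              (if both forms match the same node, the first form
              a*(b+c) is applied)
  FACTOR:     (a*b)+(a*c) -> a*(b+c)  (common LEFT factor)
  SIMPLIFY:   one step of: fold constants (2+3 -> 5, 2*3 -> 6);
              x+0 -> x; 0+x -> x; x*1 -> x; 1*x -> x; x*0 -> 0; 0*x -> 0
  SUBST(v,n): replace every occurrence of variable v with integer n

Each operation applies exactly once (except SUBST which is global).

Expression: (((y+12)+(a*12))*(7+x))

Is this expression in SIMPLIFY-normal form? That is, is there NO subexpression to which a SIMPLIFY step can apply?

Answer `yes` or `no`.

Expression: (((y+12)+(a*12))*(7+x))
Scanning for simplifiable subexpressions (pre-order)...
  at root: (((y+12)+(a*12))*(7+x)) (not simplifiable)
  at L: ((y+12)+(a*12)) (not simplifiable)
  at LL: (y+12) (not simplifiable)
  at LR: (a*12) (not simplifiable)
  at R: (7+x) (not simplifiable)
Result: no simplifiable subexpression found -> normal form.

Answer: yes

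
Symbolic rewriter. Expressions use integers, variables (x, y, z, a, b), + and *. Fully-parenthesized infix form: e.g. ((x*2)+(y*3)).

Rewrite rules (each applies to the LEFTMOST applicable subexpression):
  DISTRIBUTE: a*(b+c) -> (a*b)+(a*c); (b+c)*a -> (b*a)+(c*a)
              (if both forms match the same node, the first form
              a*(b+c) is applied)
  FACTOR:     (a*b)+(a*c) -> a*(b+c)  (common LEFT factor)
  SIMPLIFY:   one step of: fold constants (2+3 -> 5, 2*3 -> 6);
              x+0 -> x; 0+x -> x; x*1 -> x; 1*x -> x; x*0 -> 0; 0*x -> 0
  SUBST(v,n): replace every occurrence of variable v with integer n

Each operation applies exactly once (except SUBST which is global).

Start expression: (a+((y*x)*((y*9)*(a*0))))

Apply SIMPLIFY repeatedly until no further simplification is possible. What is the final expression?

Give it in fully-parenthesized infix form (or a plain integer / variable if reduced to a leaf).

Answer: a

Derivation:
Start: (a+((y*x)*((y*9)*(a*0))))
Step 1: at RRR: (a*0) -> 0; overall: (a+((y*x)*((y*9)*(a*0)))) -> (a+((y*x)*((y*9)*0)))
Step 2: at RR: ((y*9)*0) -> 0; overall: (a+((y*x)*((y*9)*0))) -> (a+((y*x)*0))
Step 3: at R: ((y*x)*0) -> 0; overall: (a+((y*x)*0)) -> (a+0)
Step 4: at root: (a+0) -> a; overall: (a+0) -> a
Fixed point: a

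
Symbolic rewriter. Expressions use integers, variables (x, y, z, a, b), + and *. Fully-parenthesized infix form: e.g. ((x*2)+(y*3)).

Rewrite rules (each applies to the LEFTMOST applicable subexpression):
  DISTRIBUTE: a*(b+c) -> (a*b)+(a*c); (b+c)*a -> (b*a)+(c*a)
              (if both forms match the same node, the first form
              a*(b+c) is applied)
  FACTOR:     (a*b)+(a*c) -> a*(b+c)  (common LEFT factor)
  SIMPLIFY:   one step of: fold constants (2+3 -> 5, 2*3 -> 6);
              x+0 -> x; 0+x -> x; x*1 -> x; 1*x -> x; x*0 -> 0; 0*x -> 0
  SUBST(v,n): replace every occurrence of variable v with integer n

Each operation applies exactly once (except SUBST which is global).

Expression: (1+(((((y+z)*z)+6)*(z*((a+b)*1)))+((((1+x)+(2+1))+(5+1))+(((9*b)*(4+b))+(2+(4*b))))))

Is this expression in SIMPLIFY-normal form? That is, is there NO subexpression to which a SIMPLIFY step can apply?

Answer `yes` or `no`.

Expression: (1+(((((y+z)*z)+6)*(z*((a+b)*1)))+((((1+x)+(2+1))+(5+1))+(((9*b)*(4+b))+(2+(4*b))))))
Scanning for simplifiable subexpressions (pre-order)...
  at root: (1+(((((y+z)*z)+6)*(z*((a+b)*1)))+((((1+x)+(2+1))+(5+1))+(((9*b)*(4+b))+(2+(4*b)))))) (not simplifiable)
  at R: (((((y+z)*z)+6)*(z*((a+b)*1)))+((((1+x)+(2+1))+(5+1))+(((9*b)*(4+b))+(2+(4*b))))) (not simplifiable)
  at RL: ((((y+z)*z)+6)*(z*((a+b)*1))) (not simplifiable)
  at RLL: (((y+z)*z)+6) (not simplifiable)
  at RLLL: ((y+z)*z) (not simplifiable)
  at RLLLL: (y+z) (not simplifiable)
  at RLR: (z*((a+b)*1)) (not simplifiable)
  at RLRR: ((a+b)*1) (SIMPLIFIABLE)
  at RLRRL: (a+b) (not simplifiable)
  at RR: ((((1+x)+(2+1))+(5+1))+(((9*b)*(4+b))+(2+(4*b)))) (not simplifiable)
  at RRL: (((1+x)+(2+1))+(5+1)) (not simplifiable)
  at RRLL: ((1+x)+(2+1)) (not simplifiable)
  at RRLLL: (1+x) (not simplifiable)
  at RRLLR: (2+1) (SIMPLIFIABLE)
  at RRLR: (5+1) (SIMPLIFIABLE)
  at RRR: (((9*b)*(4+b))+(2+(4*b))) (not simplifiable)
  at RRRL: ((9*b)*(4+b)) (not simplifiable)
  at RRRLL: (9*b) (not simplifiable)
  at RRRLR: (4+b) (not simplifiable)
  at RRRR: (2+(4*b)) (not simplifiable)
  at RRRRR: (4*b) (not simplifiable)
Found simplifiable subexpr at path RLRR: ((a+b)*1)
One SIMPLIFY step would give: (1+(((((y+z)*z)+6)*(z*(a+b)))+((((1+x)+(2+1))+(5+1))+(((9*b)*(4+b))+(2+(4*b))))))
-> NOT in normal form.

Answer: no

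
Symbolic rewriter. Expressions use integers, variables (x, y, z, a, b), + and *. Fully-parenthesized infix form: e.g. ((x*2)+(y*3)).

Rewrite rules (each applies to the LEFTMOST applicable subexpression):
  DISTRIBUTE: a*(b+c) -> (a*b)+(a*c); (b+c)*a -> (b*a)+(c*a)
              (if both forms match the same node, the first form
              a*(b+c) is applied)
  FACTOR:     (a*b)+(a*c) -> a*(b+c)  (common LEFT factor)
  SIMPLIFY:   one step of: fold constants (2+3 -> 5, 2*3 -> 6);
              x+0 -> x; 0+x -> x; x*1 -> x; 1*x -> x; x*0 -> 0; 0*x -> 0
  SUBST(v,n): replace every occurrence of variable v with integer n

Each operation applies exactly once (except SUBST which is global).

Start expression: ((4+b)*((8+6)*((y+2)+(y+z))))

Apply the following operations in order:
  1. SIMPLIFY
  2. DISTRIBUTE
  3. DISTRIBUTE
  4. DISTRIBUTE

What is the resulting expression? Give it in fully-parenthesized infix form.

Start: ((4+b)*((8+6)*((y+2)+(y+z))))
Apply SIMPLIFY at RL (target: (8+6)): ((4+b)*((8+6)*((y+2)+(y+z)))) -> ((4+b)*(14*((y+2)+(y+z))))
Apply DISTRIBUTE at root (target: ((4+b)*(14*((y+2)+(y+z))))): ((4+b)*(14*((y+2)+(y+z)))) -> ((4*(14*((y+2)+(y+z))))+(b*(14*((y+2)+(y+z)))))
Apply DISTRIBUTE at LR (target: (14*((y+2)+(y+z)))): ((4*(14*((y+2)+(y+z))))+(b*(14*((y+2)+(y+z))))) -> ((4*((14*(y+2))+(14*(y+z))))+(b*(14*((y+2)+(y+z)))))
Apply DISTRIBUTE at L (target: (4*((14*(y+2))+(14*(y+z))))): ((4*((14*(y+2))+(14*(y+z))))+(b*(14*((y+2)+(y+z))))) -> (((4*(14*(y+2)))+(4*(14*(y+z))))+(b*(14*((y+2)+(y+z)))))

Answer: (((4*(14*(y+2)))+(4*(14*(y+z))))+(b*(14*((y+2)+(y+z)))))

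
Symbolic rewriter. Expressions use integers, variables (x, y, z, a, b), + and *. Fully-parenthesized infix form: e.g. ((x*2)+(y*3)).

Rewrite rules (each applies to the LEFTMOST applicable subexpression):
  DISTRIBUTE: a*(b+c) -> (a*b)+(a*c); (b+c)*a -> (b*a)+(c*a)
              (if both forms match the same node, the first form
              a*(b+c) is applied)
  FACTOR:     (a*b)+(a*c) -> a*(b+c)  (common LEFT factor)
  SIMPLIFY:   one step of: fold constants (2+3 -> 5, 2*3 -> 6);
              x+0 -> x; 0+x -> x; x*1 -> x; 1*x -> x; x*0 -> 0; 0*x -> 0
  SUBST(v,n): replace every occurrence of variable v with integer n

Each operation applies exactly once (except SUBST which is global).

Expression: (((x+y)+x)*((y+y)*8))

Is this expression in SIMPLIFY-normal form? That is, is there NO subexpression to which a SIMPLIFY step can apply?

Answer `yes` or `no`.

Answer: yes

Derivation:
Expression: (((x+y)+x)*((y+y)*8))
Scanning for simplifiable subexpressions (pre-order)...
  at root: (((x+y)+x)*((y+y)*8)) (not simplifiable)
  at L: ((x+y)+x) (not simplifiable)
  at LL: (x+y) (not simplifiable)
  at R: ((y+y)*8) (not simplifiable)
  at RL: (y+y) (not simplifiable)
Result: no simplifiable subexpression found -> normal form.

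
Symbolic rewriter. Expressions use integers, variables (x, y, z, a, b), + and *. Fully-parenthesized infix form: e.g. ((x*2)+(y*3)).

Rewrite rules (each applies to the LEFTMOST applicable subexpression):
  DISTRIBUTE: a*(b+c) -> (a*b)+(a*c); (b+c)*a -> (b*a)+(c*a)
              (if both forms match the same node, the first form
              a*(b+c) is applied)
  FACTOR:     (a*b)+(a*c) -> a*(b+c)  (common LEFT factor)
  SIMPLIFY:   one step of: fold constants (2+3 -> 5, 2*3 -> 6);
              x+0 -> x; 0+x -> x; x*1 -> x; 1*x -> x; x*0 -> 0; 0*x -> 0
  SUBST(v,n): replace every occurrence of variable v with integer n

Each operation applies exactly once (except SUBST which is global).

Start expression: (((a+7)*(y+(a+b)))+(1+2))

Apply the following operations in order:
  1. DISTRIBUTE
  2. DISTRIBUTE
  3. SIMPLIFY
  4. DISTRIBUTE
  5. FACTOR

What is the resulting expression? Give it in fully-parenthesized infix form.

Answer: ((((a*y)+(7*y))+((a+7)*(a+b)))+3)

Derivation:
Start: (((a+7)*(y+(a+b)))+(1+2))
Apply DISTRIBUTE at L (target: ((a+7)*(y+(a+b)))): (((a+7)*(y+(a+b)))+(1+2)) -> ((((a+7)*y)+((a+7)*(a+b)))+(1+2))
Apply DISTRIBUTE at LL (target: ((a+7)*y)): ((((a+7)*y)+((a+7)*(a+b)))+(1+2)) -> ((((a*y)+(7*y))+((a+7)*(a+b)))+(1+2))
Apply SIMPLIFY at R (target: (1+2)): ((((a*y)+(7*y))+((a+7)*(a+b)))+(1+2)) -> ((((a*y)+(7*y))+((a+7)*(a+b)))+3)
Apply DISTRIBUTE at LR (target: ((a+7)*(a+b))): ((((a*y)+(7*y))+((a+7)*(a+b)))+3) -> ((((a*y)+(7*y))+(((a+7)*a)+((a+7)*b)))+3)
Apply FACTOR at LR (target: (((a+7)*a)+((a+7)*b))): ((((a*y)+(7*y))+(((a+7)*a)+((a+7)*b)))+3) -> ((((a*y)+(7*y))+((a+7)*(a+b)))+3)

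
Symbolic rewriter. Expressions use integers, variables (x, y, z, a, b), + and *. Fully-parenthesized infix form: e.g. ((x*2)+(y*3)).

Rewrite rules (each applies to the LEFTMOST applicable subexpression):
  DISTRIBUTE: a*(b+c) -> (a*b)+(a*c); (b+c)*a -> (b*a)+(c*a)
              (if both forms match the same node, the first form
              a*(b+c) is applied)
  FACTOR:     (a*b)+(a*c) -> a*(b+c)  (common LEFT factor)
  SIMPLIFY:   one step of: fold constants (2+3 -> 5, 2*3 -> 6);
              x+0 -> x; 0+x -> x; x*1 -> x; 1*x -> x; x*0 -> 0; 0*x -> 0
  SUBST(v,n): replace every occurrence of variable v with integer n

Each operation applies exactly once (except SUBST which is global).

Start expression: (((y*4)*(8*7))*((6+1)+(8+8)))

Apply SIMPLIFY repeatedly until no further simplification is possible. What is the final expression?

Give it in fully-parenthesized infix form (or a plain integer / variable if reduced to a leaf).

Answer: (((y*4)*56)*23)

Derivation:
Start: (((y*4)*(8*7))*((6+1)+(8+8)))
Step 1: at LR: (8*7) -> 56; overall: (((y*4)*(8*7))*((6+1)+(8+8))) -> (((y*4)*56)*((6+1)+(8+8)))
Step 2: at RL: (6+1) -> 7; overall: (((y*4)*56)*((6+1)+(8+8))) -> (((y*4)*56)*(7+(8+8)))
Step 3: at RR: (8+8) -> 16; overall: (((y*4)*56)*(7+(8+8))) -> (((y*4)*56)*(7+16))
Step 4: at R: (7+16) -> 23; overall: (((y*4)*56)*(7+16)) -> (((y*4)*56)*23)
Fixed point: (((y*4)*56)*23)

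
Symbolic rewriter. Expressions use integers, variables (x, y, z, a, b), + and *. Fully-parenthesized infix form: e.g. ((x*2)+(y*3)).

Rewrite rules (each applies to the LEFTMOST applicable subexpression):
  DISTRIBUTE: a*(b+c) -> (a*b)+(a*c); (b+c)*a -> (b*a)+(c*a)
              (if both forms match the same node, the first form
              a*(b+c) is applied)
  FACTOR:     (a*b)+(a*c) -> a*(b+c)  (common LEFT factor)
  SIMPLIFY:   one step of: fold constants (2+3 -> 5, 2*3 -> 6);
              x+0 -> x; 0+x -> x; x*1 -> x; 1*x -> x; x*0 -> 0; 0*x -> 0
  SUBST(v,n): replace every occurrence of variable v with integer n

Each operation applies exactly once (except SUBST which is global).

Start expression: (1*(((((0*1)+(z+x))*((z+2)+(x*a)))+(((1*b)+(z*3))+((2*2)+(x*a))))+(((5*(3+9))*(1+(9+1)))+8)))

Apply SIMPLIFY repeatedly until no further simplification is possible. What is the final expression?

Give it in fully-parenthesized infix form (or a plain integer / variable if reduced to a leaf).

Start: (1*(((((0*1)+(z+x))*((z+2)+(x*a)))+(((1*b)+(z*3))+((2*2)+(x*a))))+(((5*(3+9))*(1+(9+1)))+8)))
Step 1: at root: (1*(((((0*1)+(z+x))*((z+2)+(x*a)))+(((1*b)+(z*3))+((2*2)+(x*a))))+(((5*(3+9))*(1+(9+1)))+8))) -> (((((0*1)+(z+x))*((z+2)+(x*a)))+(((1*b)+(z*3))+((2*2)+(x*a))))+(((5*(3+9))*(1+(9+1)))+8)); overall: (1*(((((0*1)+(z+x))*((z+2)+(x*a)))+(((1*b)+(z*3))+((2*2)+(x*a))))+(((5*(3+9))*(1+(9+1)))+8))) -> (((((0*1)+(z+x))*((z+2)+(x*a)))+(((1*b)+(z*3))+((2*2)+(x*a))))+(((5*(3+9))*(1+(9+1)))+8))
Step 2: at LLLL: (0*1) -> 0; overall: (((((0*1)+(z+x))*((z+2)+(x*a)))+(((1*b)+(z*3))+((2*2)+(x*a))))+(((5*(3+9))*(1+(9+1)))+8)) -> ((((0+(z+x))*((z+2)+(x*a)))+(((1*b)+(z*3))+((2*2)+(x*a))))+(((5*(3+9))*(1+(9+1)))+8))
Step 3: at LLL: (0+(z+x)) -> (z+x); overall: ((((0+(z+x))*((z+2)+(x*a)))+(((1*b)+(z*3))+((2*2)+(x*a))))+(((5*(3+9))*(1+(9+1)))+8)) -> ((((z+x)*((z+2)+(x*a)))+(((1*b)+(z*3))+((2*2)+(x*a))))+(((5*(3+9))*(1+(9+1)))+8))
Step 4: at LRLL: (1*b) -> b; overall: ((((z+x)*((z+2)+(x*a)))+(((1*b)+(z*3))+((2*2)+(x*a))))+(((5*(3+9))*(1+(9+1)))+8)) -> ((((z+x)*((z+2)+(x*a)))+((b+(z*3))+((2*2)+(x*a))))+(((5*(3+9))*(1+(9+1)))+8))
Step 5: at LRRL: (2*2) -> 4; overall: ((((z+x)*((z+2)+(x*a)))+((b+(z*3))+((2*2)+(x*a))))+(((5*(3+9))*(1+(9+1)))+8)) -> ((((z+x)*((z+2)+(x*a)))+((b+(z*3))+(4+(x*a))))+(((5*(3+9))*(1+(9+1)))+8))
Step 6: at RLLR: (3+9) -> 12; overall: ((((z+x)*((z+2)+(x*a)))+((b+(z*3))+(4+(x*a))))+(((5*(3+9))*(1+(9+1)))+8)) -> ((((z+x)*((z+2)+(x*a)))+((b+(z*3))+(4+(x*a))))+(((5*12)*(1+(9+1)))+8))
Step 7: at RLL: (5*12) -> 60; overall: ((((z+x)*((z+2)+(x*a)))+((b+(z*3))+(4+(x*a))))+(((5*12)*(1+(9+1)))+8)) -> ((((z+x)*((z+2)+(x*a)))+((b+(z*3))+(4+(x*a))))+((60*(1+(9+1)))+8))
Step 8: at RLRR: (9+1) -> 10; overall: ((((z+x)*((z+2)+(x*a)))+((b+(z*3))+(4+(x*a))))+((60*(1+(9+1)))+8)) -> ((((z+x)*((z+2)+(x*a)))+((b+(z*3))+(4+(x*a))))+((60*(1+10))+8))
Step 9: at RLR: (1+10) -> 11; overall: ((((z+x)*((z+2)+(x*a)))+((b+(z*3))+(4+(x*a))))+((60*(1+10))+8)) -> ((((z+x)*((z+2)+(x*a)))+((b+(z*3))+(4+(x*a))))+((60*11)+8))
Step 10: at RL: (60*11) -> 660; overall: ((((z+x)*((z+2)+(x*a)))+((b+(z*3))+(4+(x*a))))+((60*11)+8)) -> ((((z+x)*((z+2)+(x*a)))+((b+(z*3))+(4+(x*a))))+(660+8))
Step 11: at R: (660+8) -> 668; overall: ((((z+x)*((z+2)+(x*a)))+((b+(z*3))+(4+(x*a))))+(660+8)) -> ((((z+x)*((z+2)+(x*a)))+((b+(z*3))+(4+(x*a))))+668)
Fixed point: ((((z+x)*((z+2)+(x*a)))+((b+(z*3))+(4+(x*a))))+668)

Answer: ((((z+x)*((z+2)+(x*a)))+((b+(z*3))+(4+(x*a))))+668)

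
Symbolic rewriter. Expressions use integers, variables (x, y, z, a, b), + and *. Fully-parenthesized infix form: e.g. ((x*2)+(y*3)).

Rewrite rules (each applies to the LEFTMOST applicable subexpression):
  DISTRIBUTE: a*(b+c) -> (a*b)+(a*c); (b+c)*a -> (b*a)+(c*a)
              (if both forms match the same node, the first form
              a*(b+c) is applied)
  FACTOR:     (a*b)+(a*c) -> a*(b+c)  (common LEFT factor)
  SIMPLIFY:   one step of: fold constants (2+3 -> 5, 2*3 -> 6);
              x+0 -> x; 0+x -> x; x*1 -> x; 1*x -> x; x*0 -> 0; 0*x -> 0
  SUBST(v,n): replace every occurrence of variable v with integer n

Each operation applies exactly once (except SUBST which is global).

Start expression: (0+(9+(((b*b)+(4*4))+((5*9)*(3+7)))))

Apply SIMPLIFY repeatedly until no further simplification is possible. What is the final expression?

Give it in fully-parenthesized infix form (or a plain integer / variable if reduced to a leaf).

Answer: (9+(((b*b)+16)+450))

Derivation:
Start: (0+(9+(((b*b)+(4*4))+((5*9)*(3+7)))))
Step 1: at root: (0+(9+(((b*b)+(4*4))+((5*9)*(3+7))))) -> (9+(((b*b)+(4*4))+((5*9)*(3+7)))); overall: (0+(9+(((b*b)+(4*4))+((5*9)*(3+7))))) -> (9+(((b*b)+(4*4))+((5*9)*(3+7))))
Step 2: at RLR: (4*4) -> 16; overall: (9+(((b*b)+(4*4))+((5*9)*(3+7)))) -> (9+(((b*b)+16)+((5*9)*(3+7))))
Step 3: at RRL: (5*9) -> 45; overall: (9+(((b*b)+16)+((5*9)*(3+7)))) -> (9+(((b*b)+16)+(45*(3+7))))
Step 4: at RRR: (3+7) -> 10; overall: (9+(((b*b)+16)+(45*(3+7)))) -> (9+(((b*b)+16)+(45*10)))
Step 5: at RR: (45*10) -> 450; overall: (9+(((b*b)+16)+(45*10))) -> (9+(((b*b)+16)+450))
Fixed point: (9+(((b*b)+16)+450))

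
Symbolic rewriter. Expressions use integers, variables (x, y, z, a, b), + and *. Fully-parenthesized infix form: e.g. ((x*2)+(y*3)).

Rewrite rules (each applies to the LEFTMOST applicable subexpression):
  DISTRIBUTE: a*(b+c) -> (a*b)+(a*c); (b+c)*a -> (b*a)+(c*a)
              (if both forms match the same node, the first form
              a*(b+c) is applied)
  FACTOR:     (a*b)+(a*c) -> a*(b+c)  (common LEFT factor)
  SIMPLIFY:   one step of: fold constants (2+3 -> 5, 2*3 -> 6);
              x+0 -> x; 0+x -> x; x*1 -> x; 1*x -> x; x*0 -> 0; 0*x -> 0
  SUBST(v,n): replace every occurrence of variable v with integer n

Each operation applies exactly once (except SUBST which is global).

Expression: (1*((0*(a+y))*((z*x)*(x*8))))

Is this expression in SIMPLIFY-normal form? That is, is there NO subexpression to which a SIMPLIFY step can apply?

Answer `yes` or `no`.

Answer: no

Derivation:
Expression: (1*((0*(a+y))*((z*x)*(x*8))))
Scanning for simplifiable subexpressions (pre-order)...
  at root: (1*((0*(a+y))*((z*x)*(x*8)))) (SIMPLIFIABLE)
  at R: ((0*(a+y))*((z*x)*(x*8))) (not simplifiable)
  at RL: (0*(a+y)) (SIMPLIFIABLE)
  at RLR: (a+y) (not simplifiable)
  at RR: ((z*x)*(x*8)) (not simplifiable)
  at RRL: (z*x) (not simplifiable)
  at RRR: (x*8) (not simplifiable)
Found simplifiable subexpr at path root: (1*((0*(a+y))*((z*x)*(x*8))))
One SIMPLIFY step would give: ((0*(a+y))*((z*x)*(x*8)))
-> NOT in normal form.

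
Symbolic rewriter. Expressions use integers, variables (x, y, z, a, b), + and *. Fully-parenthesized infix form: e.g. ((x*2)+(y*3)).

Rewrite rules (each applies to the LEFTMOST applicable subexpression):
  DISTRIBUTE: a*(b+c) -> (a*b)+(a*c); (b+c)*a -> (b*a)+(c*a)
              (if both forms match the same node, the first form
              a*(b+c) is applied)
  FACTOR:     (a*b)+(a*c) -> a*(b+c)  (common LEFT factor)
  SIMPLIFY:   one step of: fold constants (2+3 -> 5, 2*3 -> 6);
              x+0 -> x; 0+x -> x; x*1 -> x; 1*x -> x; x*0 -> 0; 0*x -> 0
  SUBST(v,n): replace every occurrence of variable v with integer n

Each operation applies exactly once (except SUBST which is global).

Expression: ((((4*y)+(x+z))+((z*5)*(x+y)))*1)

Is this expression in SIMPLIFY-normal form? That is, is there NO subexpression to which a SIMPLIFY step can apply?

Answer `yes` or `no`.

Answer: no

Derivation:
Expression: ((((4*y)+(x+z))+((z*5)*(x+y)))*1)
Scanning for simplifiable subexpressions (pre-order)...
  at root: ((((4*y)+(x+z))+((z*5)*(x+y)))*1) (SIMPLIFIABLE)
  at L: (((4*y)+(x+z))+((z*5)*(x+y))) (not simplifiable)
  at LL: ((4*y)+(x+z)) (not simplifiable)
  at LLL: (4*y) (not simplifiable)
  at LLR: (x+z) (not simplifiable)
  at LR: ((z*5)*(x+y)) (not simplifiable)
  at LRL: (z*5) (not simplifiable)
  at LRR: (x+y) (not simplifiable)
Found simplifiable subexpr at path root: ((((4*y)+(x+z))+((z*5)*(x+y)))*1)
One SIMPLIFY step would give: (((4*y)+(x+z))+((z*5)*(x+y)))
-> NOT in normal form.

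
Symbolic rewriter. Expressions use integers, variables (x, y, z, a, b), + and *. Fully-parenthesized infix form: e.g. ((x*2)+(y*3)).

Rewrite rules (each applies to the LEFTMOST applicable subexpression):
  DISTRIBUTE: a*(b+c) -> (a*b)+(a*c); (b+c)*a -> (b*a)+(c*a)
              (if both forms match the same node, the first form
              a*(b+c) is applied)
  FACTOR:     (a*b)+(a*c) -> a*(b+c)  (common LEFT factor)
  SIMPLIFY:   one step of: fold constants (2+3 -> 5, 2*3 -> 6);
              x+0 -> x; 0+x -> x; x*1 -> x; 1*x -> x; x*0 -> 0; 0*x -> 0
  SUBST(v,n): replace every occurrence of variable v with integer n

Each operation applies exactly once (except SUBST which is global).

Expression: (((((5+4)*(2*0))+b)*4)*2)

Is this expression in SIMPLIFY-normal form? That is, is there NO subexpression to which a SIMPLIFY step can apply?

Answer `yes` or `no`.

Expression: (((((5+4)*(2*0))+b)*4)*2)
Scanning for simplifiable subexpressions (pre-order)...
  at root: (((((5+4)*(2*0))+b)*4)*2) (not simplifiable)
  at L: ((((5+4)*(2*0))+b)*4) (not simplifiable)
  at LL: (((5+4)*(2*0))+b) (not simplifiable)
  at LLL: ((5+4)*(2*0)) (not simplifiable)
  at LLLL: (5+4) (SIMPLIFIABLE)
  at LLLR: (2*0) (SIMPLIFIABLE)
Found simplifiable subexpr at path LLLL: (5+4)
One SIMPLIFY step would give: ((((9*(2*0))+b)*4)*2)
-> NOT in normal form.

Answer: no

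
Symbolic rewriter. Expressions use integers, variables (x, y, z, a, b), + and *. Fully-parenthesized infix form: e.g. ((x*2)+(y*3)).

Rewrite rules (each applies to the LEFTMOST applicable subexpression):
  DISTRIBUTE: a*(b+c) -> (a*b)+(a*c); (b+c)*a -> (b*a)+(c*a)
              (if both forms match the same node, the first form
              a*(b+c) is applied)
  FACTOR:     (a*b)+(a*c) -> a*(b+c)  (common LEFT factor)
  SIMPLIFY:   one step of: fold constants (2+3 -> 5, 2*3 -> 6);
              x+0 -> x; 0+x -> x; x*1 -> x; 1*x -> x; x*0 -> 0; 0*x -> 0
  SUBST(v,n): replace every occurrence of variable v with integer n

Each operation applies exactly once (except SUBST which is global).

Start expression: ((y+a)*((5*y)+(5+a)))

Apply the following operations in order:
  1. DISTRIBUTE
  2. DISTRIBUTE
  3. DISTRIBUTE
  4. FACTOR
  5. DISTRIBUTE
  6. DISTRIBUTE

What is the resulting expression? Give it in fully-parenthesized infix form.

Answer: (((y*(5*y))+(a*(5*y)))+(((y*5)+(a*5))+((y+a)*a)))

Derivation:
Start: ((y+a)*((5*y)+(5+a)))
Apply DISTRIBUTE at root (target: ((y+a)*((5*y)+(5+a)))): ((y+a)*((5*y)+(5+a))) -> (((y+a)*(5*y))+((y+a)*(5+a)))
Apply DISTRIBUTE at L (target: ((y+a)*(5*y))): (((y+a)*(5*y))+((y+a)*(5+a))) -> (((y*(5*y))+(a*(5*y)))+((y+a)*(5+a)))
Apply DISTRIBUTE at R (target: ((y+a)*(5+a))): (((y*(5*y))+(a*(5*y)))+((y+a)*(5+a))) -> (((y*(5*y))+(a*(5*y)))+(((y+a)*5)+((y+a)*a)))
Apply FACTOR at R (target: (((y+a)*5)+((y+a)*a))): (((y*(5*y))+(a*(5*y)))+(((y+a)*5)+((y+a)*a))) -> (((y*(5*y))+(a*(5*y)))+((y+a)*(5+a)))
Apply DISTRIBUTE at R (target: ((y+a)*(5+a))): (((y*(5*y))+(a*(5*y)))+((y+a)*(5+a))) -> (((y*(5*y))+(a*(5*y)))+(((y+a)*5)+((y+a)*a)))
Apply DISTRIBUTE at RL (target: ((y+a)*5)): (((y*(5*y))+(a*(5*y)))+(((y+a)*5)+((y+a)*a))) -> (((y*(5*y))+(a*(5*y)))+(((y*5)+(a*5))+((y+a)*a)))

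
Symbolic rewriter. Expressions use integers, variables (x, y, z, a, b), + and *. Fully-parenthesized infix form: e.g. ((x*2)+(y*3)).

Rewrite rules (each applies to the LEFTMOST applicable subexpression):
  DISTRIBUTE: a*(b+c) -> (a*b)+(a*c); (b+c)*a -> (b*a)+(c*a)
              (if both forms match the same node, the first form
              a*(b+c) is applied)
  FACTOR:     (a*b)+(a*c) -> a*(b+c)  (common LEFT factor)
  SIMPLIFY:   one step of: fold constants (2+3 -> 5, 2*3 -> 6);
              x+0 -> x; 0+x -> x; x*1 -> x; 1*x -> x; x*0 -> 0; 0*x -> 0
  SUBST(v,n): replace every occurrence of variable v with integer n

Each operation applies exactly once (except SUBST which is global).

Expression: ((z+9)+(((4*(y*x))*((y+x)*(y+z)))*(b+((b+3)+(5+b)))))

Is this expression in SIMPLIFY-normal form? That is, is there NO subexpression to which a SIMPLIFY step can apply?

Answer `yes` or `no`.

Answer: yes

Derivation:
Expression: ((z+9)+(((4*(y*x))*((y+x)*(y+z)))*(b+((b+3)+(5+b)))))
Scanning for simplifiable subexpressions (pre-order)...
  at root: ((z+9)+(((4*(y*x))*((y+x)*(y+z)))*(b+((b+3)+(5+b))))) (not simplifiable)
  at L: (z+9) (not simplifiable)
  at R: (((4*(y*x))*((y+x)*(y+z)))*(b+((b+3)+(5+b)))) (not simplifiable)
  at RL: ((4*(y*x))*((y+x)*(y+z))) (not simplifiable)
  at RLL: (4*(y*x)) (not simplifiable)
  at RLLR: (y*x) (not simplifiable)
  at RLR: ((y+x)*(y+z)) (not simplifiable)
  at RLRL: (y+x) (not simplifiable)
  at RLRR: (y+z) (not simplifiable)
  at RR: (b+((b+3)+(5+b))) (not simplifiable)
  at RRR: ((b+3)+(5+b)) (not simplifiable)
  at RRRL: (b+3) (not simplifiable)
  at RRRR: (5+b) (not simplifiable)
Result: no simplifiable subexpression found -> normal form.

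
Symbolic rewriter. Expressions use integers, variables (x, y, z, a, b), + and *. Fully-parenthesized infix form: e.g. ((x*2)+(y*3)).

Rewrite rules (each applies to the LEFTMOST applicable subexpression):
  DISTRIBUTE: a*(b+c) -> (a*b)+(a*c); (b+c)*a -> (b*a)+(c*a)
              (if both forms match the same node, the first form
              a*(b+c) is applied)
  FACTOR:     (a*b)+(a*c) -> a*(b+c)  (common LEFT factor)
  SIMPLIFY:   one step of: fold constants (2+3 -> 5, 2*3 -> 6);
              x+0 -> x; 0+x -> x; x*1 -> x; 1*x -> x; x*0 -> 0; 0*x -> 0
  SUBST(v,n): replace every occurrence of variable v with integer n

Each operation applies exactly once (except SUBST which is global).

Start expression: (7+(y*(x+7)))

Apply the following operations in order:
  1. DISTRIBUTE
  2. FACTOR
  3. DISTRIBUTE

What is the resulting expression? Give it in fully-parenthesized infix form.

Answer: (7+((y*x)+(y*7)))

Derivation:
Start: (7+(y*(x+7)))
Apply DISTRIBUTE at R (target: (y*(x+7))): (7+(y*(x+7))) -> (7+((y*x)+(y*7)))
Apply FACTOR at R (target: ((y*x)+(y*7))): (7+((y*x)+(y*7))) -> (7+(y*(x+7)))
Apply DISTRIBUTE at R (target: (y*(x+7))): (7+(y*(x+7))) -> (7+((y*x)+(y*7)))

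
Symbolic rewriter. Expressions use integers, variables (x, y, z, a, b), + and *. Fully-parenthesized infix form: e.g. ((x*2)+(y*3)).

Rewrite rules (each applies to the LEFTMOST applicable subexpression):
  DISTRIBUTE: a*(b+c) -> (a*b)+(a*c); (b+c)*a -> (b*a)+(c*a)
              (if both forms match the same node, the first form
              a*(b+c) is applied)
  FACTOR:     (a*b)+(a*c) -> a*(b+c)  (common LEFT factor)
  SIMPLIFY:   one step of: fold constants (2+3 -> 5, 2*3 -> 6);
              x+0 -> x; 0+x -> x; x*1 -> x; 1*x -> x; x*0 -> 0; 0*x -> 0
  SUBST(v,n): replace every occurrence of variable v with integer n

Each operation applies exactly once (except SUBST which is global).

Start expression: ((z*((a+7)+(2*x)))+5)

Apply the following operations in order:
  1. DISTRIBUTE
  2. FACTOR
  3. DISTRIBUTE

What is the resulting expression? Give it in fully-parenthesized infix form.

Answer: (((z*(a+7))+(z*(2*x)))+5)

Derivation:
Start: ((z*((a+7)+(2*x)))+5)
Apply DISTRIBUTE at L (target: (z*((a+7)+(2*x)))): ((z*((a+7)+(2*x)))+5) -> (((z*(a+7))+(z*(2*x)))+5)
Apply FACTOR at L (target: ((z*(a+7))+(z*(2*x)))): (((z*(a+7))+(z*(2*x)))+5) -> ((z*((a+7)+(2*x)))+5)
Apply DISTRIBUTE at L (target: (z*((a+7)+(2*x)))): ((z*((a+7)+(2*x)))+5) -> (((z*(a+7))+(z*(2*x)))+5)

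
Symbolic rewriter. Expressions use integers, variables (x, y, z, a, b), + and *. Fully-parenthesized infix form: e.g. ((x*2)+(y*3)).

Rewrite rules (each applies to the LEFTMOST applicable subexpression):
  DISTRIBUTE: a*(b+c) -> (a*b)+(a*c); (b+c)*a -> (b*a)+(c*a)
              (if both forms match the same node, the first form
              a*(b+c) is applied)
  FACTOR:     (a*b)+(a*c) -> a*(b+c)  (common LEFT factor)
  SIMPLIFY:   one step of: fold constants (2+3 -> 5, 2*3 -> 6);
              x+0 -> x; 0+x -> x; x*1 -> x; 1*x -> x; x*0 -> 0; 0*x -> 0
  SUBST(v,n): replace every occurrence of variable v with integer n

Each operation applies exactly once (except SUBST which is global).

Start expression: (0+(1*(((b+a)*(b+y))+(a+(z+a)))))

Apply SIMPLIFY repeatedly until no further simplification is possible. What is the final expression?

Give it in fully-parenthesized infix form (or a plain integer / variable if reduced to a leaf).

Start: (0+(1*(((b+a)*(b+y))+(a+(z+a)))))
Step 1: at root: (0+(1*(((b+a)*(b+y))+(a+(z+a))))) -> (1*(((b+a)*(b+y))+(a+(z+a)))); overall: (0+(1*(((b+a)*(b+y))+(a+(z+a))))) -> (1*(((b+a)*(b+y))+(a+(z+a))))
Step 2: at root: (1*(((b+a)*(b+y))+(a+(z+a)))) -> (((b+a)*(b+y))+(a+(z+a))); overall: (1*(((b+a)*(b+y))+(a+(z+a)))) -> (((b+a)*(b+y))+(a+(z+a)))
Fixed point: (((b+a)*(b+y))+(a+(z+a)))

Answer: (((b+a)*(b+y))+(a+(z+a)))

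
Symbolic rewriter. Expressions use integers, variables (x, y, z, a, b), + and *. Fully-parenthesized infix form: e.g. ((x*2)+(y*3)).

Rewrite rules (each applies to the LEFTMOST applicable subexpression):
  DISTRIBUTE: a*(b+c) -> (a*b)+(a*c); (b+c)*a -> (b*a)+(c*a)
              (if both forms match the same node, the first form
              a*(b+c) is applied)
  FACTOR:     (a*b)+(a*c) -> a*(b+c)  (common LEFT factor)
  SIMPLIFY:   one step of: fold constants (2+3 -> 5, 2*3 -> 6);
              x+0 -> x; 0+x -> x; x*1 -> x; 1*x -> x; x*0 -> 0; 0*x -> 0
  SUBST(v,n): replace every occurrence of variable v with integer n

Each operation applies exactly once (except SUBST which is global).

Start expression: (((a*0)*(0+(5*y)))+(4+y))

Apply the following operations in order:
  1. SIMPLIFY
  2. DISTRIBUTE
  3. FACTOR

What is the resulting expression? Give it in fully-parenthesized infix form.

Answer: ((0*(0+(5*y)))+(4+y))

Derivation:
Start: (((a*0)*(0+(5*y)))+(4+y))
Apply SIMPLIFY at LL (target: (a*0)): (((a*0)*(0+(5*y)))+(4+y)) -> ((0*(0+(5*y)))+(4+y))
Apply DISTRIBUTE at L (target: (0*(0+(5*y)))): ((0*(0+(5*y)))+(4+y)) -> (((0*0)+(0*(5*y)))+(4+y))
Apply FACTOR at L (target: ((0*0)+(0*(5*y)))): (((0*0)+(0*(5*y)))+(4+y)) -> ((0*(0+(5*y)))+(4+y))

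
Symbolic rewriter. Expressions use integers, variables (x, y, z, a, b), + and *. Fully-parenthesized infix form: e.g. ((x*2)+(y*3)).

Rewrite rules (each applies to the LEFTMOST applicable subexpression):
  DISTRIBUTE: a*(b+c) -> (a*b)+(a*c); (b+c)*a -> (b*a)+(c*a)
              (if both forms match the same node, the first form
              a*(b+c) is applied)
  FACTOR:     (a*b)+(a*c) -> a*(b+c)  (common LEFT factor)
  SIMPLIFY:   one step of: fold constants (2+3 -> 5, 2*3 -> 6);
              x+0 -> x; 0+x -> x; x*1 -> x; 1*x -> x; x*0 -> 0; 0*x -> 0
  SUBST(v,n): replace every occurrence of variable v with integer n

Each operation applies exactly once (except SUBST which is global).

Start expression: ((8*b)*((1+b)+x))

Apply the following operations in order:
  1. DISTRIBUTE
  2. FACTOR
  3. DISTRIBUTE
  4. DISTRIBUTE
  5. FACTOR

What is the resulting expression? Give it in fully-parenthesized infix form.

Answer: (((8*b)*(1+b))+((8*b)*x))

Derivation:
Start: ((8*b)*((1+b)+x))
Apply DISTRIBUTE at root (target: ((8*b)*((1+b)+x))): ((8*b)*((1+b)+x)) -> (((8*b)*(1+b))+((8*b)*x))
Apply FACTOR at root (target: (((8*b)*(1+b))+((8*b)*x))): (((8*b)*(1+b))+((8*b)*x)) -> ((8*b)*((1+b)+x))
Apply DISTRIBUTE at root (target: ((8*b)*((1+b)+x))): ((8*b)*((1+b)+x)) -> (((8*b)*(1+b))+((8*b)*x))
Apply DISTRIBUTE at L (target: ((8*b)*(1+b))): (((8*b)*(1+b))+((8*b)*x)) -> ((((8*b)*1)+((8*b)*b))+((8*b)*x))
Apply FACTOR at L (target: (((8*b)*1)+((8*b)*b))): ((((8*b)*1)+((8*b)*b))+((8*b)*x)) -> (((8*b)*(1+b))+((8*b)*x))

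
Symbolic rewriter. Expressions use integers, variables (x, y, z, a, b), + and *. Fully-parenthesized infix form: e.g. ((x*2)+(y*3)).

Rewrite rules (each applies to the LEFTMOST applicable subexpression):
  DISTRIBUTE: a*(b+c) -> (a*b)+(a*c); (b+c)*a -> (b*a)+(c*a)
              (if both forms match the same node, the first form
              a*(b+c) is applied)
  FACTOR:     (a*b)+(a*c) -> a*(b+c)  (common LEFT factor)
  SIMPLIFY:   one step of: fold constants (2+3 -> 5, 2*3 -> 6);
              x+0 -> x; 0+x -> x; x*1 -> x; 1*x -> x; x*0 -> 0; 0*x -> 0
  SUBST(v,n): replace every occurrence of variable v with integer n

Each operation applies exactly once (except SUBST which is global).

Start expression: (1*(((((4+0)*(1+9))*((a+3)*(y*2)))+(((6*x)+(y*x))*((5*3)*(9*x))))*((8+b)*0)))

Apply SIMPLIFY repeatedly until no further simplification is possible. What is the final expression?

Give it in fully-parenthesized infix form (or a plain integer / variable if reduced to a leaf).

Start: (1*(((((4+0)*(1+9))*((a+3)*(y*2)))+(((6*x)+(y*x))*((5*3)*(9*x))))*((8+b)*0)))
Step 1: at root: (1*(((((4+0)*(1+9))*((a+3)*(y*2)))+(((6*x)+(y*x))*((5*3)*(9*x))))*((8+b)*0))) -> (((((4+0)*(1+9))*((a+3)*(y*2)))+(((6*x)+(y*x))*((5*3)*(9*x))))*((8+b)*0)); overall: (1*(((((4+0)*(1+9))*((a+3)*(y*2)))+(((6*x)+(y*x))*((5*3)*(9*x))))*((8+b)*0))) -> (((((4+0)*(1+9))*((a+3)*(y*2)))+(((6*x)+(y*x))*((5*3)*(9*x))))*((8+b)*0))
Step 2: at LLLL: (4+0) -> 4; overall: (((((4+0)*(1+9))*((a+3)*(y*2)))+(((6*x)+(y*x))*((5*3)*(9*x))))*((8+b)*0)) -> ((((4*(1+9))*((a+3)*(y*2)))+(((6*x)+(y*x))*((5*3)*(9*x))))*((8+b)*0))
Step 3: at LLLR: (1+9) -> 10; overall: ((((4*(1+9))*((a+3)*(y*2)))+(((6*x)+(y*x))*((5*3)*(9*x))))*((8+b)*0)) -> ((((4*10)*((a+3)*(y*2)))+(((6*x)+(y*x))*((5*3)*(9*x))))*((8+b)*0))
Step 4: at LLL: (4*10) -> 40; overall: ((((4*10)*((a+3)*(y*2)))+(((6*x)+(y*x))*((5*3)*(9*x))))*((8+b)*0)) -> (((40*((a+3)*(y*2)))+(((6*x)+(y*x))*((5*3)*(9*x))))*((8+b)*0))
Step 5: at LRRL: (5*3) -> 15; overall: (((40*((a+3)*(y*2)))+(((6*x)+(y*x))*((5*3)*(9*x))))*((8+b)*0)) -> (((40*((a+3)*(y*2)))+(((6*x)+(y*x))*(15*(9*x))))*((8+b)*0))
Step 6: at R: ((8+b)*0) -> 0; overall: (((40*((a+3)*(y*2)))+(((6*x)+(y*x))*(15*(9*x))))*((8+b)*0)) -> (((40*((a+3)*(y*2)))+(((6*x)+(y*x))*(15*(9*x))))*0)
Step 7: at root: (((40*((a+3)*(y*2)))+(((6*x)+(y*x))*(15*(9*x))))*0) -> 0; overall: (((40*((a+3)*(y*2)))+(((6*x)+(y*x))*(15*(9*x))))*0) -> 0
Fixed point: 0

Answer: 0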